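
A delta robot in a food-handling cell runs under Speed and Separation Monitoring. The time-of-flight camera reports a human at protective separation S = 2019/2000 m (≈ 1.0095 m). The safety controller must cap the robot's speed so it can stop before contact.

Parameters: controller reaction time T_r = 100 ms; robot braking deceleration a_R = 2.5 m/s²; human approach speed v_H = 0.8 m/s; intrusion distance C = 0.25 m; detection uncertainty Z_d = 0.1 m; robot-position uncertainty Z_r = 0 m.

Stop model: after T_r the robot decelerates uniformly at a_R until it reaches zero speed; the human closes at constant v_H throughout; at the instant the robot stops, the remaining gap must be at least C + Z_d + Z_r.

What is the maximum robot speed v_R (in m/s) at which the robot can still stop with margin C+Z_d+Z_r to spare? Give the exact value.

collect terms ⇒ (1/5)·v_R² + (21/50)·v_R + (-1159/2000) = 0
  disc = (21/50)² − 4·(1/5)·(-1159/2000) = 16/25 ; √disc = 4/5
  v_R = (−(21/50) + 4/5) / (2·(1/5)) = 19/20 m/s
check:
T_s = v_R/a_R = (19/20)/(5/2) = 0.3800 s
robot covers v_R·T_r = 0.9500·0.1000 = 0.0950 m before braking
robot under decel: 0.9500²/(2·2.5000) = 0.1805 m
human closes 0.8000·0.4800 = 0.3840 m
margins: 0.2500+0.1000+0.0000 = 0.3500 m
sum ≈ 0.0950+0.1805+0.3840+0.3500 ≈ 1.0095 m = S ✓

v_R_max = 19/20 m/s = 0.9500 m/s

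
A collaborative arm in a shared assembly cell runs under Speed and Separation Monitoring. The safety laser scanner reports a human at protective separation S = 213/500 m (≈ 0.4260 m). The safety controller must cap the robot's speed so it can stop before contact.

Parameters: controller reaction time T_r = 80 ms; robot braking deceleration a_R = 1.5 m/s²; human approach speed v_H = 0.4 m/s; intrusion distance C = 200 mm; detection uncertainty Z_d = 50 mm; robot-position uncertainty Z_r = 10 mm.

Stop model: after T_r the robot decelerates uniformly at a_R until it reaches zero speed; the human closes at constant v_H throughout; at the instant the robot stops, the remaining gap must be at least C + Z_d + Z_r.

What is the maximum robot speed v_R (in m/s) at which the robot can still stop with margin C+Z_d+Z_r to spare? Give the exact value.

v_R_max = 3/10 m/s = 0.3000 m/s

quadratic (1/3)·v² + (26/75)·v + (-67/500) = 0
  disc = (26/75)² − 4·(1/3)·(-67/500) = 1681/5625 ; √disc = 41/75
  v_R = (−(26/75) + 41/75) / (2·(1/3)) = 3/10 m/s
check:
T_s = v_R/a_R = (3/10)/(3/2) = 0.2000 s
reaction-phase robot travel = 0.3000·0.0800 = 0.0240 m
braking distance = 0.3000²/(2·1.5000) = 0.0300 m
person approaches 0.4000·(0.0800+0.2000) = 0.1120 m
residual clearance needed = 0.2000+0.0500+0.0100 = 0.2600 m
sum ≈ 0.0240+0.0300+0.1120+0.2600 ≈ 0.4260 m = S ✓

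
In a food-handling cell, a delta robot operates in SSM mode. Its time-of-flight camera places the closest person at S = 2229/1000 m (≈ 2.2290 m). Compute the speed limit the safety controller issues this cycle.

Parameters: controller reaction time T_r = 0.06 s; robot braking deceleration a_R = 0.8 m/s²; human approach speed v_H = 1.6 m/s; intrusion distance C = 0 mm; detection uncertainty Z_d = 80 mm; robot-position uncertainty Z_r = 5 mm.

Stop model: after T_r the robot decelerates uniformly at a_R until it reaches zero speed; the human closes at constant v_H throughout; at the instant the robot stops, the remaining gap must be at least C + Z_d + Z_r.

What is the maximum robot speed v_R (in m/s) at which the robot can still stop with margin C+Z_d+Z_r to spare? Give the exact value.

quadratic (5/8)·v² + (103/50)·v + (-256/125) = 0
  disc = (103/50)² − 4·(5/8)·(-256/125) = 23409/2500 ; √disc = 153/50
  v_R = (−(103/50) + 153/50) / (2·(5/8)) = 4/5 m/s
check:
braking lasts T_s = (4/5)/(4/5) = 1.0000 s
robot covers v_R·T_r = 0.8000·0.0600 = 0.0480 m before braking
robot covers 0.8000·1.0000 − ½·0.8000·1.0000² = 0.4000 m while stopping
human over T_r+T_s: 1.6000·(0.0600+1.0000) = 1.6960 m
residual clearance needed = 0.0000+0.0800+0.0050 = 0.0850 m
sum ≈ 0.0480+0.4000+1.6960+0.0850 ≈ 2.2290 m = S ✓

v_R_max = 4/5 m/s = 0.8000 m/s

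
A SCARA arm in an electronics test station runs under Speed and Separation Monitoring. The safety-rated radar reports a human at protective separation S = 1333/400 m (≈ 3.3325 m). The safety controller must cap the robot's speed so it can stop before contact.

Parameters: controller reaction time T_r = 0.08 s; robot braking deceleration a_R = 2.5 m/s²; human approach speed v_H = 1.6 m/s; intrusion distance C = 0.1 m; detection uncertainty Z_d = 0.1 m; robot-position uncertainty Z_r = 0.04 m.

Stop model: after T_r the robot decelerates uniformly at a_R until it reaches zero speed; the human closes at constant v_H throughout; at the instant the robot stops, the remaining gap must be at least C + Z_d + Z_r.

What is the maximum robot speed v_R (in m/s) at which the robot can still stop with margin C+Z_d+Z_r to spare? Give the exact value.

v_R_max = 49/20 m/s = 2.4500 m/s

at the boundary: (1/5)·v² + (18/25)·v + (-5929/2000) = 0
  disc = (18/25)² − 4·(1/5)·(-5929/2000) = 289/100 ; √disc = 17/10
  v_R = (−(18/25) + 17/10) / (2·(1/5)) = 49/20 m/s
check:
stop time T_s = (49/20)/(5/2) = 0.9800 s
reaction-phase robot travel = 2.4500·0.0800 = 0.1960 m
robot under decel: 2.4500²/(2·2.5000) = 1.2005 m
human closes 1.6000·1.0600 = 1.6960 m
margins: 0.1000+0.1000+0.0400 = 0.2400 m
sum ≈ 0.1960+1.2005+1.6960+0.2400 ≈ 3.3325 m = S ✓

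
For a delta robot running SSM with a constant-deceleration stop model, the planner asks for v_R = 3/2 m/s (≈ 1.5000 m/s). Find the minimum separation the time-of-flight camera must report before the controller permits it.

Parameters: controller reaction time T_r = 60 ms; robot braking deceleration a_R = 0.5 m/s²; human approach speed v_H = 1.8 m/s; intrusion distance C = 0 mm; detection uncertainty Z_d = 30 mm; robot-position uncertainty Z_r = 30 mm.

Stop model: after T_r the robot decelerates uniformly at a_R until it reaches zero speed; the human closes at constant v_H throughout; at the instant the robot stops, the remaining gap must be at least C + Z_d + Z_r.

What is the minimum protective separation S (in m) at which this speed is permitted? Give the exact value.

braking lasts T_s = (3/2)/(1/2) = 3.0000 s
reaction-phase robot travel = 1.5000·0.0600 = 0.0900 m
braking distance = 1.5000²/(2·0.5000) = 2.2500 m
human closes 1.8000·3.0600 = 5.5080 m
margins: 0.0000+0.0300+0.0300 = 0.0600 m
S_min ≈ 0.0900+2.2500+5.5080+0.0600  ⇒  S_min = 1977/250 m

S_min = 1977/250 m = 7.9080 m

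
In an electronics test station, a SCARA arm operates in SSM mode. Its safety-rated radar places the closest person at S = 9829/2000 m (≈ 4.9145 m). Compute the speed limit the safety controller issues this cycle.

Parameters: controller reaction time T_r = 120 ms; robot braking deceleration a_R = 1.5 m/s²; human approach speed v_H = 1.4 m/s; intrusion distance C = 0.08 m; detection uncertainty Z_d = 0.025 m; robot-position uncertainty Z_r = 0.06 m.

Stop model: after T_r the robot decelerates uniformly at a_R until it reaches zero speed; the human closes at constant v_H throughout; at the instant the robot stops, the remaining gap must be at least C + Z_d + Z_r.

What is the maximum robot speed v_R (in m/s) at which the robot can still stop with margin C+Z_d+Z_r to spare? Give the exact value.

at the boundary: (1/3)·v² + (79/75)·v + (-9163/2000) = 0
  disc = (79/75)² − 4·(1/3)·(-9163/2000) = 162409/22500 ; √disc = 403/150
  v_R = (−(79/75) + 403/150) / (2·(1/3)) = 49/20 m/s
check:
T_s = v_R/a_R = (49/20)/(3/2) = 1.6333 s
reaction-phase robot travel = 2.4500·0.1200 = 0.2940 m
braking distance = 2.4500²/(2·1.5000) = 2.0008 m
person approaches 1.4000·(0.1200+1.6333) = 2.4547 m
residual clearance needed = 0.0800+0.0250+0.0600 = 0.1650 m
sum ≈ 0.2940+2.0008+2.4547+0.1650 ≈ 4.9145 m = S ✓

v_R_max = 49/20 m/s = 2.4500 m/s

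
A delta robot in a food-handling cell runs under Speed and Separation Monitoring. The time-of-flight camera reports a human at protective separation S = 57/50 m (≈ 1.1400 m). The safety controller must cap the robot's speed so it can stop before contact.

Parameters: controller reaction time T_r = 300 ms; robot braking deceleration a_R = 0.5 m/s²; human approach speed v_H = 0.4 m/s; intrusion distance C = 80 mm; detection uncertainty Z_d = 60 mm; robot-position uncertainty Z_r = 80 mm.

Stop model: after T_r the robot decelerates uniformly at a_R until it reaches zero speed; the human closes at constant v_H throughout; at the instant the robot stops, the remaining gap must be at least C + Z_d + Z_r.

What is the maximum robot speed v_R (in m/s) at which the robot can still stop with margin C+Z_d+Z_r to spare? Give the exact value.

collect terms ⇒ (1)·v_R² + (11/10)·v_R + (-4/5) = 0
  disc = (11/10)² − 4·(1)·(-4/5) = 441/100 ; √disc = 21/10
  v_R = (−(11/10) + 21/10) / (2·(1)) = 1/2 m/s
check:
braking lasts T_s = (1/2)/(1/2) = 1.0000 s
robot in T_r: 0.5000·0.3000 = 0.1500 m
robot under decel: 0.5000²/(2·0.5000) = 0.2500 m
human over T_r+T_s: 0.4000·(0.3000+1.0000) = 0.5200 m
C+Z_d+Z_r = 0.0800+0.0600+0.0800 = 0.2200 m
sum ≈ 0.1500+0.2500+0.5200+0.2200 ≈ 1.1400 m = S ✓

v_R_max = 1/2 m/s = 0.5000 m/s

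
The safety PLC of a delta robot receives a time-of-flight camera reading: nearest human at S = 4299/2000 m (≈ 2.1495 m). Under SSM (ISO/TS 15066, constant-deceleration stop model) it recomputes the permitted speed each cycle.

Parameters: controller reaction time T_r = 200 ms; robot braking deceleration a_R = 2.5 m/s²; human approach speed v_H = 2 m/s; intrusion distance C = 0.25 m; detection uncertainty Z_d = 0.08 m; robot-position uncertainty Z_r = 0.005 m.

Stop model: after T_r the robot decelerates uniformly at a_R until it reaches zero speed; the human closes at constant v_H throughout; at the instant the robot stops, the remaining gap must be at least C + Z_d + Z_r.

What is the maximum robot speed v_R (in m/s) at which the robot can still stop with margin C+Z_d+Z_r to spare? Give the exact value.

collect terms ⇒ (1/5)·v_R² + (1)·v_R + (-2829/2000) = 0
  disc = (1)² − 4·(1/5)·(-2829/2000) = 5329/2500 ; √disc = 73/50
  v_R = (−(1) + 73/50) / (2·(1/5)) = 23/20 m/s
check:
stop time T_s = (23/20)/(5/2) = 0.4600 s
robot in T_r: 1.1500·0.2000 = 0.2300 m
braking distance = 1.1500²/(2·2.5000) = 0.2645 m
person approaches 2.0000·(0.2000+0.4600) = 1.3200 m
margins: 0.2500+0.0800+0.0050 = 0.3350 m
sum ≈ 0.2300+0.2645+1.3200+0.3350 ≈ 2.1495 m = S ✓

v_R_max = 23/20 m/s = 1.1500 m/s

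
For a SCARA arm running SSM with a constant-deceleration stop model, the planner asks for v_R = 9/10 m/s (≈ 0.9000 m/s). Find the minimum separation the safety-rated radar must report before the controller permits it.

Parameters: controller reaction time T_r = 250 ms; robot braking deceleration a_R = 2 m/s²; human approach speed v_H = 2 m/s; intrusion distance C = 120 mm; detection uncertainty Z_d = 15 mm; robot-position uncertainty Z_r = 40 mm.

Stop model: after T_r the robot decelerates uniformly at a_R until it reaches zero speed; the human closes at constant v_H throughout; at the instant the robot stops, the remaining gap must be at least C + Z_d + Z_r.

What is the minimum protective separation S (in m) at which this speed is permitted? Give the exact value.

braking lasts T_s = (9/10)/2 = 0.4500 s
reaction-phase robot travel = 0.9000·0.2500 = 0.2250 m
robot covers 0.9000·0.4500 − ½·2.0000·0.4500² = 0.2025 m while stopping
human over T_r+T_s: 2.0000·(0.2500+0.4500) = 1.4000 m
C+Z_d+Z_r = 0.1200+0.0150+0.0400 = 0.1750 m
S_min ≈ 0.2250+0.2025+1.4000+0.1750  ⇒  S_min = 801/400 m

S_min = 801/400 m = 2.0025 m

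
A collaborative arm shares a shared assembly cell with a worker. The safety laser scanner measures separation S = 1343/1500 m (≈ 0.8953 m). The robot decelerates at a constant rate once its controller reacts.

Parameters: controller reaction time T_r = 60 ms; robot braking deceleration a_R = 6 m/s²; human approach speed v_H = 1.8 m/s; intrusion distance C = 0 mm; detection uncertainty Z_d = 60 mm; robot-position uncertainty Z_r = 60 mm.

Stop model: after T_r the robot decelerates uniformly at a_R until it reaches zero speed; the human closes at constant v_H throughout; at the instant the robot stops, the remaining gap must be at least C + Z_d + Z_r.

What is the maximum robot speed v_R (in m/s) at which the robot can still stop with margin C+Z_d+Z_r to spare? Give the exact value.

v_R_max = 7/5 m/s = 1.4000 m/s

quadratic (1/12)·v² + (9/25)·v + (-1001/1500) = 0
  disc = (9/25)² − 4·(1/12)·(-1001/1500) = 7921/22500 ; √disc = 89/150
  v_R = (−(9/25) + 89/150) / (2·(1/12)) = 7/5 m/s
check:
stop time T_s = (7/5)/6 = 0.2333 s
robot covers v_R·T_r = 1.4000·0.0600 = 0.0840 m before braking
robot covers 1.4000·0.2333 − ½·6.0000·0.2333² = 0.1633 m while stopping
person approaches 1.8000·(0.0600+0.2333) = 0.5280 m
C+Z_d+Z_r = 0.0000+0.0600+0.0600 = 0.1200 m
sum ≈ 0.0840+0.1633+0.5280+0.1200 ≈ 0.8953 m = S ✓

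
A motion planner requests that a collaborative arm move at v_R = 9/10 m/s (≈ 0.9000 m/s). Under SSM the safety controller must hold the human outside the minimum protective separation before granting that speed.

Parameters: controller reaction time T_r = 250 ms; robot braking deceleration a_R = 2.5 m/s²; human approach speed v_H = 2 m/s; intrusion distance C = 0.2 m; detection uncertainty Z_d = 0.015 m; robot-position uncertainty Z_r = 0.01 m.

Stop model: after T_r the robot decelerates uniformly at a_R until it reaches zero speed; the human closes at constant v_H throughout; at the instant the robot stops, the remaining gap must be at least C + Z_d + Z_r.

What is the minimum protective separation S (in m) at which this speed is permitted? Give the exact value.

braking lasts T_s = (9/10)/(5/2) = 0.3600 s
robot covers v_R·T_r = 0.9000·0.2500 = 0.2250 m before braking
robot under decel: 0.9000²/(2·2.5000) = 0.1620 m
person approaches 2.0000·(0.2500+0.3600) = 1.2200 m
C+Z_d+Z_r = 0.2000+0.0150+0.0100 = 0.2250 m
S_min ≈ 0.2250+0.1620+1.2200+0.2250  ⇒  S_min = 229/125 m

S_min = 229/125 m = 1.8320 m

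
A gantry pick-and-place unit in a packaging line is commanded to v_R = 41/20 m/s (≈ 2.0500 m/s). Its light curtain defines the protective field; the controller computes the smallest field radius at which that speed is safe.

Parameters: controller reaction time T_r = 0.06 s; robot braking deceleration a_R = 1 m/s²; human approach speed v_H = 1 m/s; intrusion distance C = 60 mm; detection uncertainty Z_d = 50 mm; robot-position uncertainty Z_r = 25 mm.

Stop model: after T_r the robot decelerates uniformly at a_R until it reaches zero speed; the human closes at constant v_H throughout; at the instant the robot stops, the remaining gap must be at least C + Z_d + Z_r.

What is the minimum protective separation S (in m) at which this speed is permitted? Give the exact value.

S_min = 17877/4000 m = 4.4692 m

stop time T_s = (41/20)/1 = 2.0500 s
robot covers v_R·T_r = 2.0500·0.0600 = 0.1230 m before braking
robot under decel: 2.0500²/(2·1.0000) = 2.1012 m
human closes 1.0000·2.1100 = 2.1100 m
margins: 0.0600+0.0500+0.0250 = 0.1350 m
S_min ≈ 0.1230+2.1012+2.1100+0.1350  ⇒  S_min = 17877/4000 m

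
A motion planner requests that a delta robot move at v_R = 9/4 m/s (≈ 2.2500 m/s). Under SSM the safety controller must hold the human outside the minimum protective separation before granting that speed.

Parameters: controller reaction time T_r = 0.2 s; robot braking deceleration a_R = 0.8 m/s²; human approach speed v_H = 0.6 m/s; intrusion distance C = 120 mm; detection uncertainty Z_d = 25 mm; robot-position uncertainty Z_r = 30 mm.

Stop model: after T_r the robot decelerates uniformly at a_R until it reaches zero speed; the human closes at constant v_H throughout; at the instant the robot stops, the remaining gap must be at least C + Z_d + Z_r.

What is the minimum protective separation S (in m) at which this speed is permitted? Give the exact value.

S_min = 17909/3200 m = 5.5966 m

stop time T_s = (9/4)/(4/5) = 2.8125 s
robot covers v_R·T_r = 2.2500·0.2000 = 0.4500 m before braking
robot covers 2.2500·2.8125 − ½·0.8000·2.8125² = 3.1641 m while stopping
human over T_r+T_s: 0.6000·(0.2000+2.8125) = 1.8075 m
C+Z_d+Z_r = 0.1200+0.0250+0.0300 = 0.1750 m
S_min ≈ 0.4500+3.1641+1.8075+0.1750  ⇒  S_min = 17909/3200 m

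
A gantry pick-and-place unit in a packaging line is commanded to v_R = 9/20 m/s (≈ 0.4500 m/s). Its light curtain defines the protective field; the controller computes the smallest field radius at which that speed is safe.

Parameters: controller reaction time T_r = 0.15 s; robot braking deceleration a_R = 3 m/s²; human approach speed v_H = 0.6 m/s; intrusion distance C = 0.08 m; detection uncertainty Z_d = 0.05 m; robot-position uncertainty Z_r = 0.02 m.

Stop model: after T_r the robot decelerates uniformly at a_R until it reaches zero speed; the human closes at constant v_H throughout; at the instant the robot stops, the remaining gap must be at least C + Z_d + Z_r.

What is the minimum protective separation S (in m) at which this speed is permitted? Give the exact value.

S_min = 69/160 m = 0.4313 m

T_s = v_R/a_R = (9/20)/3 = 0.1500 s
robot covers v_R·T_r = 0.4500·0.1500 = 0.0675 m before braking
braking distance = 0.4500²/(2·3.0000) = 0.0338 m
person approaches 0.6000·(0.1500+0.1500) = 0.1800 m
residual clearance needed = 0.0800+0.0500+0.0200 = 0.1500 m
S_min ≈ 0.0675+0.0338+0.1800+0.1500  ⇒  S_min = 69/160 m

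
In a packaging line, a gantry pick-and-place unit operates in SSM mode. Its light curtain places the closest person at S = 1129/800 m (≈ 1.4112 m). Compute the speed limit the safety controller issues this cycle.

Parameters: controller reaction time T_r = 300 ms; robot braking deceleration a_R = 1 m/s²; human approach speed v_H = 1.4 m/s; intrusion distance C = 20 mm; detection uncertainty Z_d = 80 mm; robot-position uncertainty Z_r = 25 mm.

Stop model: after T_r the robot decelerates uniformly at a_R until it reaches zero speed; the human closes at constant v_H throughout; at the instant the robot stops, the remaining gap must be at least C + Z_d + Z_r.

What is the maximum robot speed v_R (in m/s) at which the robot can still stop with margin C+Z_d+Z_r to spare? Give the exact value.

collect terms ⇒ (1/2)·v_R² + (17/10)·v_R + (-693/800) = 0
  disc = (17/10)² − 4·(1/2)·(-693/800) = 1849/400 ; √disc = 43/20
  v_R = (−(17/10) + 43/20) / (2·(1/2)) = 9/20 m/s
check:
T_s = v_R/a_R = (9/20)/1 = 0.4500 s
reaction-phase robot travel = 0.4500·0.3000 = 0.1350 m
braking distance = 0.4500²/(2·1.0000) = 0.1013 m
human over T_r+T_s: 1.4000·(0.3000+0.4500) = 1.0500 m
C+Z_d+Z_r = 0.0200+0.0800+0.0250 = 0.1250 m
sum ≈ 0.1350+0.1013+1.0500+0.1250 ≈ 1.4112 m = S ✓

v_R_max = 9/20 m/s = 0.4500 m/s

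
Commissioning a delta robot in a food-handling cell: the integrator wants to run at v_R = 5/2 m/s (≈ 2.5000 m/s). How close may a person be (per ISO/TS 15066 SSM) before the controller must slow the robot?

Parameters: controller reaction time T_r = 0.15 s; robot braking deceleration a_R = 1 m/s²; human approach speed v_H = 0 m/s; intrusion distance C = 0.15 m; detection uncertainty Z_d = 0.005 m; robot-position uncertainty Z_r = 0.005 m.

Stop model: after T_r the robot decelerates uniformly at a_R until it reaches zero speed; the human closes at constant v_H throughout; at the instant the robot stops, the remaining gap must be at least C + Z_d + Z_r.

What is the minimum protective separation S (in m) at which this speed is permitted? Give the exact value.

braking lasts T_s = (5/2)/1 = 2.5000 s
robot in T_r: 2.5000·0.1500 = 0.3750 m
robot covers 2.5000·2.5000 − ½·1.0000·2.5000² = 3.1250 m while stopping
human over T_r+T_s: 0.0000·(0.1500+2.5000) = 0.0000 m
C+Z_d+Z_r = 0.1500+0.0050+0.0050 = 0.1600 m
S_min ≈ 0.3750+3.1250+0.0000+0.1600  ⇒  S_min = 183/50 m

S_min = 183/50 m = 3.6600 m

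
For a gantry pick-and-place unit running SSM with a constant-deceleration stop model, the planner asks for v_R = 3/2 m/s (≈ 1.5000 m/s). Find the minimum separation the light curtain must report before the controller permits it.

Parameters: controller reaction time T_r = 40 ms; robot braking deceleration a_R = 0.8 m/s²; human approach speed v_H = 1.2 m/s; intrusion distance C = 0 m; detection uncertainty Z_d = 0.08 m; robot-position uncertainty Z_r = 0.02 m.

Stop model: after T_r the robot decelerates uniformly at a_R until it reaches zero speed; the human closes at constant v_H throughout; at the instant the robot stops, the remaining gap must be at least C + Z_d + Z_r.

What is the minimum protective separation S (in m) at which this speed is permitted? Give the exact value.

T_s = v_R/a_R = (3/2)/(4/5) = 1.8750 s
robot in T_r: 1.5000·0.0400 = 0.0600 m
robot covers 1.5000·1.8750 − ½·0.8000·1.8750² = 1.4062 m while stopping
human over T_r+T_s: 1.2000·(0.0400+1.8750) = 2.2980 m
C+Z_d+Z_r = 0.0000+0.0800+0.0200 = 0.1000 m
S_min ≈ 0.0600+1.4062+2.2980+0.1000  ⇒  S_min = 15457/4000 m

S_min = 15457/4000 m = 3.8643 m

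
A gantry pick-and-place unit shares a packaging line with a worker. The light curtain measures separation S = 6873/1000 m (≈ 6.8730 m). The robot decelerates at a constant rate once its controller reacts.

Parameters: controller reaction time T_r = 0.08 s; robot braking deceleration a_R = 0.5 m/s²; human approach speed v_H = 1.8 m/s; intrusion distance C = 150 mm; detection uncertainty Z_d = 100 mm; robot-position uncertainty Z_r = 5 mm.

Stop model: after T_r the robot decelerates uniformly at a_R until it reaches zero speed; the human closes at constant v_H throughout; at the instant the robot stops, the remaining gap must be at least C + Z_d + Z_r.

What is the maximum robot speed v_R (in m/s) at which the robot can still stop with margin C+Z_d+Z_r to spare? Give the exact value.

at the boundary: (1)·v² + (92/25)·v + (-3237/500) = 0
  disc = (92/25)² − 4·(1)·(-3237/500) = 24649/625 ; √disc = 157/25
  v_R = (−(92/25) + 157/25) / (2·(1)) = 13/10 m/s
check:
braking lasts T_s = (13/10)/(1/2) = 2.6000 s
robot covers v_R·T_r = 1.3000·0.0800 = 0.1040 m before braking
robot covers 1.3000·2.6000 − ½·0.5000·2.6000² = 1.6900 m while stopping
human closes 1.8000·2.6800 = 4.8240 m
residual clearance needed = 0.1500+0.1000+0.0050 = 0.2550 m
sum ≈ 0.1040+1.6900+4.8240+0.2550 ≈ 6.8730 m = S ✓

v_R_max = 13/10 m/s = 1.3000 m/s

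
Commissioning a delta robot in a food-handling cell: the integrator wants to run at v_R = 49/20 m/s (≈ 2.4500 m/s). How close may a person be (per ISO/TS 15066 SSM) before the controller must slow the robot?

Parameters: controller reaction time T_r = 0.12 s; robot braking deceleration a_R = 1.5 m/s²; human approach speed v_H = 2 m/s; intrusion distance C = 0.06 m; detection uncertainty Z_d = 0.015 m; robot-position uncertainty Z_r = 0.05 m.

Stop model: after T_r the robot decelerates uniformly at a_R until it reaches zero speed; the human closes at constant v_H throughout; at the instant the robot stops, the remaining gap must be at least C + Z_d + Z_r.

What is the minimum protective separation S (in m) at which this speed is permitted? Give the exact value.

braking lasts T_s = (49/20)/(3/2) = 1.6333 s
reaction-phase robot travel = 2.4500·0.1200 = 0.2940 m
robot under decel: 2.4500²/(2·1.5000) = 2.0008 m
human over T_r+T_s: 2.0000·(0.1200+1.6333) = 3.5067 m
margins: 0.0600+0.0150+0.0500 = 0.1250 m
S_min ≈ 0.2940+2.0008+3.5067+0.1250  ⇒  S_min = 11853/2000 m

S_min = 11853/2000 m = 5.9265 m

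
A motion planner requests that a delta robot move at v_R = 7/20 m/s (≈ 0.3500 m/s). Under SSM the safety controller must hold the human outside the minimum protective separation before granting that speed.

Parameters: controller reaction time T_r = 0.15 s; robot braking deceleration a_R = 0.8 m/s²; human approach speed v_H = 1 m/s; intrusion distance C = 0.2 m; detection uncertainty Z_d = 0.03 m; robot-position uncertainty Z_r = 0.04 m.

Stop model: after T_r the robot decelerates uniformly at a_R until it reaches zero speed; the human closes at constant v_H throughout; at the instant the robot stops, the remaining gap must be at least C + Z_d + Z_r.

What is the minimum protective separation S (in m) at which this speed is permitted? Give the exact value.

S_min = 3157/3200 m = 0.9866 m

T_s = v_R/a_R = (7/20)/(4/5) = 0.4375 s
reaction-phase robot travel = 0.3500·0.1500 = 0.0525 m
braking distance = 0.3500²/(2·0.8000) = 0.0766 m
human closes 1.0000·0.5875 = 0.5875 m
margins: 0.2000+0.0300+0.0400 = 0.2700 m
S_min ≈ 0.0525+0.0766+0.5875+0.2700  ⇒  S_min = 3157/3200 m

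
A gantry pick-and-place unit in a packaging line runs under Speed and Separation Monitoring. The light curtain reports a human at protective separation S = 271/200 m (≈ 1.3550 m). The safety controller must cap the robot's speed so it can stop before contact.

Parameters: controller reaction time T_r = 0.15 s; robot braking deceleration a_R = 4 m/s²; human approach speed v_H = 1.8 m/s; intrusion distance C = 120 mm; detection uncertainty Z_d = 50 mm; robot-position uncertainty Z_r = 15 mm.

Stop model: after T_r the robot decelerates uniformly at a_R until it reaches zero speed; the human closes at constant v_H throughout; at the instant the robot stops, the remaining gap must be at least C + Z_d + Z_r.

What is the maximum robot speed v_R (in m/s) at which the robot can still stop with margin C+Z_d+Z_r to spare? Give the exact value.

collect terms ⇒ (1/8)·v_R² + (3/5)·v_R + (-9/10) = 0
  disc = (3/5)² − 4·(1/8)·(-9/10) = 81/100 ; √disc = 9/10
  v_R = (−(3/5) + 9/10) / (2·(1/8)) = 6/5 m/s
check:
T_s = v_R/a_R = (6/5)/4 = 0.3000 s
robot in T_r: 1.2000·0.1500 = 0.1800 m
robot under decel: 1.2000²/(2·4.0000) = 0.1800 m
human over T_r+T_s: 1.8000·(0.1500+0.3000) = 0.8100 m
C+Z_d+Z_r = 0.1200+0.0500+0.0150 = 0.1850 m
sum ≈ 0.1800+0.1800+0.8100+0.1850 ≈ 1.3550 m = S ✓

v_R_max = 6/5 m/s = 1.2000 m/s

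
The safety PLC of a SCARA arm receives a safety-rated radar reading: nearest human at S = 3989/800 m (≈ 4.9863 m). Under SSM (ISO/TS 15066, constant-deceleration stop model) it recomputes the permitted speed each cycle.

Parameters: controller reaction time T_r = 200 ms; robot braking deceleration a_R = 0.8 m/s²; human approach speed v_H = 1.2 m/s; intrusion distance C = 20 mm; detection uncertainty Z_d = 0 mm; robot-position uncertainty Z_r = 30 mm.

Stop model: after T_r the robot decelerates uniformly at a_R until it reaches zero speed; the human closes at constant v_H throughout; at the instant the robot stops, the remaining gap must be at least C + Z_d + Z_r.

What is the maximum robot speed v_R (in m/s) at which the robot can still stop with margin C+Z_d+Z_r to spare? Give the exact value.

v_R_max = 17/10 m/s = 1.7000 m/s

collect terms ⇒ (5/8)·v_R² + (17/10)·v_R + (-3757/800) = 0
  disc = (17/10)² − 4·(5/8)·(-3757/800) = 23409/1600 ; √disc = 153/40
  v_R = (−(17/10) + 153/40) / (2·(5/8)) = 17/10 m/s
check:
braking lasts T_s = (17/10)/(4/5) = 2.1250 s
robot covers v_R·T_r = 1.7000·0.2000 = 0.3400 m before braking
robot under decel: 1.7000²/(2·0.8000) = 1.8062 m
human closes 1.2000·2.3250 = 2.7900 m
margins: 0.0200+0.0000+0.0300 = 0.0500 m
sum ≈ 0.3400+1.8062+2.7900+0.0500 ≈ 4.9863 m = S ✓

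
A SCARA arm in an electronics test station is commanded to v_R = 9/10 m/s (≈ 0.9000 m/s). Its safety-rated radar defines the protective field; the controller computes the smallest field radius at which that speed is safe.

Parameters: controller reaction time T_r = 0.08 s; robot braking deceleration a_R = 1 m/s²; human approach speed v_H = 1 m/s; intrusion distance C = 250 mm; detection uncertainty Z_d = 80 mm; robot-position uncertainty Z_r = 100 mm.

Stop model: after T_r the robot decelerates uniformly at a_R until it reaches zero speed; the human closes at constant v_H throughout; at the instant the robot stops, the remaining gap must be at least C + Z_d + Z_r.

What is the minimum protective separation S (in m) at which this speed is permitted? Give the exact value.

T_s = v_R/a_R = (9/10)/1 = 0.9000 s
robot in T_r: 0.9000·0.0800 = 0.0720 m
braking distance = 0.9000²/(2·1.0000) = 0.4050 m
person approaches 1.0000·(0.0800+0.9000) = 0.9800 m
residual clearance needed = 0.2500+0.0800+0.1000 = 0.4300 m
S_min ≈ 0.0720+0.4050+0.9800+0.4300  ⇒  S_min = 1887/1000 m

S_min = 1887/1000 m = 1.8870 m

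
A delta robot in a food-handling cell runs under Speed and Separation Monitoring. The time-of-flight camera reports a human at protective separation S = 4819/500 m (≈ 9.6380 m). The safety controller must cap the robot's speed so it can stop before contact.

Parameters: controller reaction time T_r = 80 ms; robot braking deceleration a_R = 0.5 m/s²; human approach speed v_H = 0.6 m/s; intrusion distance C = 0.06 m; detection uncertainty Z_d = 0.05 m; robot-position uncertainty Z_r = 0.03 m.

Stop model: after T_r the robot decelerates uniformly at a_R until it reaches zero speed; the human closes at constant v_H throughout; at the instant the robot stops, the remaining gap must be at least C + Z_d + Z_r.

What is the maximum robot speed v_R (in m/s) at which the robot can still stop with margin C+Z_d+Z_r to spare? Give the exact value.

at the boundary: (1)·v² + (32/25)·v + (-189/20) = 0
  disc = (32/25)² − 4·(1)·(-189/20) = 24649/625 ; √disc = 157/25
  v_R = (−(32/25) + 157/25) / (2·(1)) = 5/2 m/s
check:
stop time T_s = (5/2)/(1/2) = 5.0000 s
robot in T_r: 2.5000·0.0800 = 0.2000 m
robot under decel: 2.5000²/(2·0.5000) = 6.2500 m
human closes 0.6000·5.0800 = 3.0480 m
C+Z_d+Z_r = 0.0600+0.0500+0.0300 = 0.1400 m
sum ≈ 0.2000+6.2500+3.0480+0.1400 ≈ 9.6380 m = S ✓

v_R_max = 5/2 m/s = 2.5000 m/s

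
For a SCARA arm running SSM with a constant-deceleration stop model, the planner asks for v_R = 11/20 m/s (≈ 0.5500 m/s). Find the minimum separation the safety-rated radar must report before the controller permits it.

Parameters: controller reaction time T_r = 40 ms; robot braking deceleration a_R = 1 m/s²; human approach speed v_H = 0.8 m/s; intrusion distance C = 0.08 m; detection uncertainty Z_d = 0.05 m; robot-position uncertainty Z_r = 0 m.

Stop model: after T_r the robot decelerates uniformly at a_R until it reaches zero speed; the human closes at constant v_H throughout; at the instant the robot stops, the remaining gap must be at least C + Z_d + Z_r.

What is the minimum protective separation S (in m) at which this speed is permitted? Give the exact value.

stop time T_s = (11/20)/1 = 0.5500 s
reaction-phase robot travel = 0.5500·0.0400 = 0.0220 m
robot under decel: 0.5500²/(2·1.0000) = 0.1512 m
human closes 0.8000·0.5900 = 0.4720 m
C+Z_d+Z_r = 0.0800+0.0500+0.0000 = 0.1300 m
S_min ≈ 0.0220+0.1512+0.4720+0.1300  ⇒  S_min = 3101/4000 m

S_min = 3101/4000 m = 0.7752 m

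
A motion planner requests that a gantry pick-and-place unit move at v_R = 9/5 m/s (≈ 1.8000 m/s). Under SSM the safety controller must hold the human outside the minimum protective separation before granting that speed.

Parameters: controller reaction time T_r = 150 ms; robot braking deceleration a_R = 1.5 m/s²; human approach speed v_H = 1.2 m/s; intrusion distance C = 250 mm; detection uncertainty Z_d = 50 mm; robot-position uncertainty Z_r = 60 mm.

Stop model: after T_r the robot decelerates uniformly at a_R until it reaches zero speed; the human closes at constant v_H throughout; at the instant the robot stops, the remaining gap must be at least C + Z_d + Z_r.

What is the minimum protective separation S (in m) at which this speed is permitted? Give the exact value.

stop time T_s = (9/5)/(3/2) = 1.2000 s
reaction-phase robot travel = 1.8000·0.1500 = 0.2700 m
robot covers 1.8000·1.2000 − ½·1.5000·1.2000² = 1.0800 m while stopping
human closes 1.2000·1.3500 = 1.6200 m
residual clearance needed = 0.2500+0.0500+0.0600 = 0.3600 m
S_min ≈ 0.2700+1.0800+1.6200+0.3600  ⇒  S_min = 333/100 m

S_min = 333/100 m = 3.3300 m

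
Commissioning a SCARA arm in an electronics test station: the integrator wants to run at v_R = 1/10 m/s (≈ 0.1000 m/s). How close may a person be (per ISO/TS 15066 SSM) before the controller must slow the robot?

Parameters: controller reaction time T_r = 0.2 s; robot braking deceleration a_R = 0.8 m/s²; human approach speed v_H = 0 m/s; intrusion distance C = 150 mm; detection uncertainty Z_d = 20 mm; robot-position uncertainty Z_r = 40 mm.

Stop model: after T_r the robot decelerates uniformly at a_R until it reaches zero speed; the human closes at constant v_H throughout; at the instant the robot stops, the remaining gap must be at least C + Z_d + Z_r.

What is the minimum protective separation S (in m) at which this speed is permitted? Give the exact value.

braking lasts T_s = (1/10)/(4/5) = 0.1250 s
robot covers v_R·T_r = 0.1000·0.2000 = 0.0200 m before braking
robot covers 0.1000·0.1250 − ½·0.8000·0.1250² = 0.0063 m while stopping
human closes 0.0000·0.3250 = 0.0000 m
C+Z_d+Z_r = 0.1500+0.0200+0.0400 = 0.2100 m
S_min ≈ 0.0200+0.0063+0.0000+0.2100  ⇒  S_min = 189/800 m

S_min = 189/800 m = 0.2362 m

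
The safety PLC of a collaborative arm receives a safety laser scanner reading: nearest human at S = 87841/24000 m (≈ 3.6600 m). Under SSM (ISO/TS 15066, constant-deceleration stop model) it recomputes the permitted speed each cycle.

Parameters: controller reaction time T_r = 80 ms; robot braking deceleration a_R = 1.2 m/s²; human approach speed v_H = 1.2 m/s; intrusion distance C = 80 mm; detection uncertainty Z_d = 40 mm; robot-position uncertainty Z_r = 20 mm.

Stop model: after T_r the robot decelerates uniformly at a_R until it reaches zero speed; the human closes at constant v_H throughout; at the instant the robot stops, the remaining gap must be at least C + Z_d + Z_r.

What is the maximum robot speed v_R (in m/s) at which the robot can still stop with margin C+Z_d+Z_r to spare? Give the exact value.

v_R_max = 37/20 m/s = 1.8500 m/s

quadratic (5/12)·v² + (27/25)·v + (-82177/24000) = 0
  disc = (27/25)² − 4·(5/12)·(-82177/24000) = 2474329/360000 ; √disc = 1573/600
  v_R = (−(27/25) + 1573/600) / (2·(5/12)) = 37/20 m/s
check:
stop time T_s = (37/20)/(6/5) = 1.5417 s
robot covers v_R·T_r = 1.8500·0.0800 = 0.1480 m before braking
braking distance = 1.8500²/(2·1.2000) = 1.4260 m
human closes 1.2000·1.6217 = 1.9460 m
C+Z_d+Z_r = 0.0800+0.0400+0.0200 = 0.1400 m
sum ≈ 0.1480+1.4260+1.9460+0.1400 ≈ 3.6600 m = S ✓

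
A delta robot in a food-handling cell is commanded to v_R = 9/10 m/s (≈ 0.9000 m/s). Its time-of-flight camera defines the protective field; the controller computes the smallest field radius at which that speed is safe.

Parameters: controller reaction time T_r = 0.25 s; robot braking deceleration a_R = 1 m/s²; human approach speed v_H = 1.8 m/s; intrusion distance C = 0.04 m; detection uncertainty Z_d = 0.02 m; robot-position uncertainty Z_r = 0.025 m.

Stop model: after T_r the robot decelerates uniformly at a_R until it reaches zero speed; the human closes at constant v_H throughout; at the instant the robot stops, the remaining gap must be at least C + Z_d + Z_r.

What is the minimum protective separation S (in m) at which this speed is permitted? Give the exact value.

stop time T_s = (9/10)/1 = 0.9000 s
robot covers v_R·T_r = 0.9000·0.2500 = 0.2250 m before braking
braking distance = 0.9000²/(2·1.0000) = 0.4050 m
human closes 1.8000·1.1500 = 2.0700 m
margins: 0.0400+0.0200+0.0250 = 0.0850 m
S_min ≈ 0.2250+0.4050+2.0700+0.0850  ⇒  S_min = 557/200 m

S_min = 557/200 m = 2.7850 m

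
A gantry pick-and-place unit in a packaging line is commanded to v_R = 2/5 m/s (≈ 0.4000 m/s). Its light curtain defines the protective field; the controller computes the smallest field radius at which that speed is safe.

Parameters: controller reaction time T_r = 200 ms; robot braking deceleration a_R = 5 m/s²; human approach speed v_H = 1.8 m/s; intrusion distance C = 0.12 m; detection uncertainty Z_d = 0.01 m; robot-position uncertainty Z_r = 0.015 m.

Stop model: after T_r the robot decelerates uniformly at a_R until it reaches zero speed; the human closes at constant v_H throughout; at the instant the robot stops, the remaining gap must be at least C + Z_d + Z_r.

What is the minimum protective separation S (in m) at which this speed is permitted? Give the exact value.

T_s = v_R/a_R = (2/5)/5 = 0.0800 s
reaction-phase robot travel = 0.4000·0.2000 = 0.0800 m
braking distance = 0.4000²/(2·5.0000) = 0.0160 m
human closes 1.8000·0.2800 = 0.5040 m
C+Z_d+Z_r = 0.1200+0.0100+0.0150 = 0.1450 m
S_min ≈ 0.0800+0.0160+0.5040+0.1450  ⇒  S_min = 149/200 m

S_min = 149/200 m = 0.7450 m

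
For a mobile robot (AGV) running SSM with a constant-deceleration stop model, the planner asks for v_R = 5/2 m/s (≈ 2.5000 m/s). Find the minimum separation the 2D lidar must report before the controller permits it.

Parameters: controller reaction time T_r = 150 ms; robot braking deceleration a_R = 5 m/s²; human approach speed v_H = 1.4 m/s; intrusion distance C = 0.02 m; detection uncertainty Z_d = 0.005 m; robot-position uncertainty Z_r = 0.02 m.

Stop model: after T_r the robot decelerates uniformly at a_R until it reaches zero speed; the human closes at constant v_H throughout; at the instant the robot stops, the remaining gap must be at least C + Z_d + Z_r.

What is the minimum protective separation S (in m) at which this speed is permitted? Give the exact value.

T_s = v_R/a_R = (5/2)/5 = 0.5000 s
reaction-phase robot travel = 2.5000·0.1500 = 0.3750 m
robot under decel: 2.5000²/(2·5.0000) = 0.6250 m
human closes 1.4000·0.6500 = 0.9100 m
C+Z_d+Z_r = 0.0200+0.0050+0.0200 = 0.0450 m
S_min ≈ 0.3750+0.6250+0.9100+0.0450  ⇒  S_min = 391/200 m

S_min = 391/200 m = 1.9550 m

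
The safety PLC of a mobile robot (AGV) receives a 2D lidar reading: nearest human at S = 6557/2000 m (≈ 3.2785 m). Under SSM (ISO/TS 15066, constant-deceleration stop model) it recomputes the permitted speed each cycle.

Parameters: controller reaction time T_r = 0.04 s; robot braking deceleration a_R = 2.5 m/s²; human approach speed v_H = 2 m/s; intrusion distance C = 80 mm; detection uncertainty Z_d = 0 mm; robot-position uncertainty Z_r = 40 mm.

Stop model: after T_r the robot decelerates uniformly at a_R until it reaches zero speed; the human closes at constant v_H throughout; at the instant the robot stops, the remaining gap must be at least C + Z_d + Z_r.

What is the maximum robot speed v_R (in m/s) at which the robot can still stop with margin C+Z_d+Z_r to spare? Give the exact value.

v_R_max = 47/20 m/s = 2.3500 m/s

quadratic (1/5)·v² + (21/25)·v + (-6157/2000) = 0
  disc = (21/25)² − 4·(1/5)·(-6157/2000) = 7921/2500 ; √disc = 89/50
  v_R = (−(21/25) + 89/50) / (2·(1/5)) = 47/20 m/s
check:
braking lasts T_s = (47/20)/(5/2) = 0.9400 s
robot in T_r: 2.3500·0.0400 = 0.0940 m
braking distance = 2.3500²/(2·2.5000) = 1.1045 m
person approaches 2.0000·(0.0400+0.9400) = 1.9600 m
residual clearance needed = 0.0800+0.0000+0.0400 = 0.1200 m
sum ≈ 0.0940+1.1045+1.9600+0.1200 ≈ 3.2785 m = S ✓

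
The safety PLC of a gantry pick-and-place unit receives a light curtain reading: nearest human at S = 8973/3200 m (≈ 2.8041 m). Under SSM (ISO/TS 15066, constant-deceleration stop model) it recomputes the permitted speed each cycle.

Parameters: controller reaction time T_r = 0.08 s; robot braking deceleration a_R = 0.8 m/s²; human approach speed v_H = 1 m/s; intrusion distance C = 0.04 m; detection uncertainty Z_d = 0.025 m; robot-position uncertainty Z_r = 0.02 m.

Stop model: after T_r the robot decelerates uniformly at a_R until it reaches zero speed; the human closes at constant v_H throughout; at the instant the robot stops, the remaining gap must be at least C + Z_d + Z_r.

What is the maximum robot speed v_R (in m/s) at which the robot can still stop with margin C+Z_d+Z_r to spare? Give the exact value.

v_R_max = 5/4 m/s = 1.2500 m/s

collect terms ⇒ (5/8)·v_R² + (133/100)·v_R + (-1689/640) = 0
  disc = (133/100)² − 4·(5/8)·(-1689/640) = 1338649/160000 ; √disc = 1157/400
  v_R = (−(133/100) + 1157/400) / (2·(5/8)) = 5/4 m/s
check:
braking lasts T_s = (5/4)/(4/5) = 1.5625 s
reaction-phase robot travel = 1.2500·0.0800 = 0.1000 m
braking distance = 1.2500²/(2·0.8000) = 0.9766 m
human closes 1.0000·1.6425 = 1.6425 m
margins: 0.0400+0.0250+0.0200 = 0.0850 m
sum ≈ 0.1000+0.9766+1.6425+0.0850 ≈ 2.8041 m = S ✓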